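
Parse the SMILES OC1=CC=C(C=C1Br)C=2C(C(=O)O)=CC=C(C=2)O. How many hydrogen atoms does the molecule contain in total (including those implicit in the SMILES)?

9

Walk through each heavy atom and fill implicit hydrogens from standard valence (C 4, N 3, O 2, S 2, halogen 1):
  atom 1: O, bond orders sum to 1 (valence 2) → 1 H
  atom 2: C, bond orders sum to 4 (valence 4) → 0 H
  atom 3: C, bond orders sum to 3 (valence 4) → 1 H
  atom 4: C, bond orders sum to 3 (valence 4) → 1 H
  atom 5: C, bond orders sum to 4 (valence 4) → 0 H
  atom 6: C, bond orders sum to 3 (valence 4) → 1 H
  atom 7: C, bond orders sum to 4 (valence 4) → 0 H
  atom 8: Br (halogen, monovalent) → 0 H
  atom 9: C, bond orders sum to 4 (valence 4) → 0 H
  atom 10: C, bond orders sum to 4 (valence 4) → 0 H
  atom 11: C, bond orders sum to 4 (valence 4) → 0 H
  atom 12: O, bond orders sum to 2 (valence 2) → 0 H
  atom 13: O, bond orders sum to 1 (valence 2) → 1 H
  atom 14: C, bond orders sum to 3 (valence 4) → 1 H
  atom 15: C, bond orders sum to 3 (valence 4) → 1 H
  atom 16: C, bond orders sum to 4 (valence 4) → 0 H
  atom 17: C, bond orders sum to 3 (valence 4) → 1 H
  atom 18: O, bond orders sum to 1 (valence 2) → 1 H
Total hydrogens: 9.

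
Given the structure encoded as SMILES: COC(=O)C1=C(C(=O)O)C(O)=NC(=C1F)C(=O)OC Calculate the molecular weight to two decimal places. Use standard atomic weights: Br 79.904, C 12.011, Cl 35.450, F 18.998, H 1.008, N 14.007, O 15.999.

273.17 g/mol

First, the molecular formula is C10H8FNO7 (counting implicit H from valence).
  C: 10 × 12.011 = 120.110
  F: 1 × 18.998 = 18.998
  H: 8 × 1.008 = 8.064
  N: 1 × 14.007 = 14.007
  O: 7 × 15.999 = 111.993
Sum: 10×12.011 + 1×18.998 + 8×1.008 + 1×14.007 + 7×15.999 = 273.172 → 273.17 g/mol.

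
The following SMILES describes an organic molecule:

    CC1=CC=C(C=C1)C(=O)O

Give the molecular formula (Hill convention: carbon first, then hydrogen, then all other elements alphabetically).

Walk through each heavy atom and fill implicit hydrogens from standard valence (C 4, N 3, O 2, S 2, halogen 1):
  atom 1: C, bond orders sum to 1 (valence 4) → 3 H
  atom 2: C, bond orders sum to 4 (valence 4) → 0 H
  atom 3: C, bond orders sum to 3 (valence 4) → 1 H
  atom 4: C, bond orders sum to 3 (valence 4) → 1 H
  atom 5: C, bond orders sum to 4 (valence 4) → 0 H
  atom 6: C, bond orders sum to 3 (valence 4) → 1 H
  atom 7: C, bond orders sum to 3 (valence 4) → 1 H
  atom 8: C, bond orders sum to 4 (valence 4) → 0 H
  atom 9: O, bond orders sum to 2 (valence 2) → 0 H
  atom 10: O, bond orders sum to 1 (valence 2) → 1 H
Totals → C:8, H:8, O:2.
In Hill order: C8H8O2.

C8H8O2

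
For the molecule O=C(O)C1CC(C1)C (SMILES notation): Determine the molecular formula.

Walk through each heavy atom and fill implicit hydrogens from standard valence (C 4, N 3, O 2, S 2, halogen 1):
  atom 1: O, bond orders sum to 2 (valence 2) → 0 H
  atom 2: C, bond orders sum to 4 (valence 4) → 0 H
  atom 3: O, bond orders sum to 1 (valence 2) → 1 H
  atom 4: C, bond orders sum to 3 (valence 4) → 1 H
  atom 5: C, bond orders sum to 2 (valence 4) → 2 H
  atom 6: C, bond orders sum to 3 (valence 4) → 1 H
  atom 7: C, bond orders sum to 2 (valence 4) → 2 H
  atom 8: C, bond orders sum to 1 (valence 4) → 3 H
Totals → C:6, H:10, O:2.

C6H10O2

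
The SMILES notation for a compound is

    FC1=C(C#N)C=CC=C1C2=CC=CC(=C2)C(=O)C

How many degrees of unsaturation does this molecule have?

11

Degree of unsaturation = (number of rings) + (number of π bonds).
Ring closures in the SMILES: 2.
π bonds: 7 double bonds (each 1 DoU), 1 triple bond (each 2 DoU) → 9 DoU from unsaturation.
Total DoU = 2 + 9 = 11.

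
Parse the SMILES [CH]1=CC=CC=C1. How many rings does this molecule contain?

In SMILES, each pair of matching ring-closure digits denotes one ring-closing bond; the number of such bonds equals the number of independent rings.
Ring-closure bonds here: 1.

1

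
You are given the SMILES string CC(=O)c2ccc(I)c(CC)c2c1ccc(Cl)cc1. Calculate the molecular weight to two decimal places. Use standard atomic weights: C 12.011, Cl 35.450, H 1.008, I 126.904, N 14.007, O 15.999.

384.64 g/mol

First, the molecular formula is C16H14ClIO (counting implicit H from valence).
  C: 16 × 12.011 = 192.176
  Cl: 1 × 35.450 = 35.450
  H: 14 × 1.008 = 14.112
  I: 1 × 126.904 = 126.904
  O: 1 × 15.999 = 15.999
Sum: 16×12.011 + 1×35.450 + 14×1.008 + 1×126.904 + 1×15.999 = 384.641 → 384.64 g/mol.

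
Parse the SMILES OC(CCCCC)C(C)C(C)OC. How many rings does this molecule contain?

0

In SMILES, each pair of matching ring-closure digits denotes one ring-closing bond; the number of such bonds equals the number of independent rings.
Ring-closure bonds here: 0.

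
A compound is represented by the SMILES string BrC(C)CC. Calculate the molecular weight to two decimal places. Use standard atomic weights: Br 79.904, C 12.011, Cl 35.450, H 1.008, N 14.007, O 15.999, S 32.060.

First, the molecular formula is C4H9Br (counting implicit H from valence).
  Br: 1 × 79.904 = 79.904
  C: 4 × 12.011 = 48.044
  H: 9 × 1.008 = 9.072
Sum: 1×79.904 + 4×12.011 + 9×1.008 = 137.020 → 137.02 g/mol.

137.02 g/mol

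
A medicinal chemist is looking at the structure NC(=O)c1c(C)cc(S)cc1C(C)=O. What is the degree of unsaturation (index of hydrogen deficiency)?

Molecular formula: C10H11NO2S.
DoU = (2C + 2 + N − H − X) / 2, where X is the halogen count and O/S are ignored.
    = (2·10 + 2 + 1 − 11 − 0) / 2 = 12 / 2 = 6.

6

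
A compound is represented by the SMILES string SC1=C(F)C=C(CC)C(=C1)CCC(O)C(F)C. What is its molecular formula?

Walk through each heavy atom and fill implicit hydrogens from standard valence (C 4, N 3, O 2, S 2, halogen 1):
  atom 1: S, bond orders sum to 1 (valence 2) → 1 H
  atom 2: C, bond orders sum to 4 (valence 4) → 0 H
  atom 3: C, bond orders sum to 4 (valence 4) → 0 H
  atom 4: F (halogen, monovalent) → 0 H
  atom 5: C, bond orders sum to 3 (valence 4) → 1 H
  atom 6: C, bond orders sum to 4 (valence 4) → 0 H
  atom 7: C, bond orders sum to 2 (valence 4) → 2 H
  atom 8: C, bond orders sum to 1 (valence 4) → 3 H
  atom 9: C, bond orders sum to 4 (valence 4) → 0 H
  atom 10: C, bond orders sum to 3 (valence 4) → 1 H
  atom 11: C, bond orders sum to 2 (valence 4) → 2 H
  atom 12: C, bond orders sum to 2 (valence 4) → 2 H
  atom 13: C, bond orders sum to 3 (valence 4) → 1 H
  atom 14: O, bond orders sum to 1 (valence 2) → 1 H
  atom 15: C, bond orders sum to 3 (valence 4) → 1 H
  atom 16: F (halogen, monovalent) → 0 H
  atom 17: C, bond orders sum to 1 (valence 4) → 3 H
Totals → C:13, H:18, F:2, O:1, S:1.

C13H18F2OS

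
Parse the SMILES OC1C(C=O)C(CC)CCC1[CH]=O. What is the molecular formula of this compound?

Walk through each heavy atom and fill implicit hydrogens from standard valence (C 4, N 3, O 2, S 2, halogen 1):
  atom 1: O, bond orders sum to 1 (valence 2) → 1 H
  atom 2: C, bond orders sum to 3 (valence 4) → 1 H
  atom 3: C, bond orders sum to 3 (valence 4) → 1 H
  atom 4: C, bond orders sum to 3 (valence 4) → 1 H
  atom 5: O, bond orders sum to 2 (valence 2) → 0 H
  atom 6: C, bond orders sum to 3 (valence 4) → 1 H
  atom 7: C, bond orders sum to 2 (valence 4) → 2 H
  atom 8: C, bond orders sum to 1 (valence 4) → 3 H
  atom 9: C, bond orders sum to 2 (valence 4) → 2 H
  atom 10: C, bond orders sum to 2 (valence 4) → 2 H
  atom 11: C, bond orders sum to 3 (valence 4) → 1 H
  atom 12: C with explicit H count 1
  atom 13: O, bond orders sum to 2 (valence 2) → 0 H
Totals → C:10, H:16, O:3.

C10H16O3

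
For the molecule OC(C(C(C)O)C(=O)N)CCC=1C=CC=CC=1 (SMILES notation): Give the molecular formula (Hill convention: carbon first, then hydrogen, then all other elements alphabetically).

Walk through each heavy atom and fill implicit hydrogens from standard valence (C 4, N 3, O 2, S 2, halogen 1):
  atom 1: O, bond orders sum to 1 (valence 2) → 1 H
  atom 2: C, bond orders sum to 3 (valence 4) → 1 H
  atom 3: C, bond orders sum to 3 (valence 4) → 1 H
  atom 4: C, bond orders sum to 3 (valence 4) → 1 H
  atom 5: C, bond orders sum to 1 (valence 4) → 3 H
  atom 6: O, bond orders sum to 1 (valence 2) → 1 H
  atom 7: C, bond orders sum to 4 (valence 4) → 0 H
  atom 8: O, bond orders sum to 2 (valence 2) → 0 H
  atom 9: N, bond orders sum to 1 (valence 3) → 2 H
  atom 10: C, bond orders sum to 2 (valence 4) → 2 H
  atom 11: C, bond orders sum to 2 (valence 4) → 2 H
  atom 12: C, bond orders sum to 4 (valence 4) → 0 H
  atom 13: C, bond orders sum to 3 (valence 4) → 1 H
  atom 14: C, bond orders sum to 3 (valence 4) → 1 H
  atom 15: C, bond orders sum to 3 (valence 4) → 1 H
  atom 16: C, bond orders sum to 3 (valence 4) → 1 H
  atom 17: C, bond orders sum to 3 (valence 4) → 1 H
Totals → C:13, H:19, N:1, O:3.

C13H19NO3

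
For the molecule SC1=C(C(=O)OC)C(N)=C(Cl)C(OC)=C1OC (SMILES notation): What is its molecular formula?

C10H12ClNO4S

Walk through each heavy atom and fill implicit hydrogens from standard valence (C 4, N 3, O 2, S 2, halogen 1):
  atom 1: S, bond orders sum to 1 (valence 2) → 1 H
  atom 2: C, bond orders sum to 4 (valence 4) → 0 H
  atom 3: C, bond orders sum to 4 (valence 4) → 0 H
  atom 4: C, bond orders sum to 4 (valence 4) → 0 H
  atom 5: O, bond orders sum to 2 (valence 2) → 0 H
  atom 6: O, bond orders sum to 2 (valence 2) → 0 H
  atom 7: C, bond orders sum to 1 (valence 4) → 3 H
  atom 8: C, bond orders sum to 4 (valence 4) → 0 H
  atom 9: N, bond orders sum to 1 (valence 3) → 2 H
  atom 10: C, bond orders sum to 4 (valence 4) → 0 H
  atom 11: Cl (halogen, monovalent) → 0 H
  atom 12: C, bond orders sum to 4 (valence 4) → 0 H
  atom 13: O, bond orders sum to 2 (valence 2) → 0 H
  atom 14: C, bond orders sum to 1 (valence 4) → 3 H
  atom 15: C, bond orders sum to 4 (valence 4) → 0 H
  atom 16: O, bond orders sum to 2 (valence 2) → 0 H
  atom 17: C, bond orders sum to 1 (valence 4) → 3 H
Totals → C:10, H:12, Cl:1, N:1, O:4, S:1.
In Hill order: C10H12ClNO4S.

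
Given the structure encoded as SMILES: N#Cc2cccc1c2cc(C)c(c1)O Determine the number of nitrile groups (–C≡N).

The nitrile motif appears at heavy-atom position 2 in the SMILES.
Other groups present: 1 hydroxyl.
Nitrile count: 1.

1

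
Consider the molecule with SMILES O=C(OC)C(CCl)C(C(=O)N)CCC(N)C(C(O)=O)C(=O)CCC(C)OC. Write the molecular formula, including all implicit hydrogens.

Walk through each heavy atom and fill implicit hydrogens from standard valence (C 4, N 3, O 2, S 2, halogen 1):
  atom 1: O, bond orders sum to 2 (valence 2) → 0 H
  atom 2: C, bond orders sum to 4 (valence 4) → 0 H
  atom 3: O, bond orders sum to 2 (valence 2) → 0 H
  atom 4: C, bond orders sum to 1 (valence 4) → 3 H
  atom 5: C, bond orders sum to 3 (valence 4) → 1 H
  atom 6: C, bond orders sum to 2 (valence 4) → 2 H
  atom 7: Cl (halogen, monovalent) → 0 H
  atom 8: C, bond orders sum to 3 (valence 4) → 1 H
  atom 9: C, bond orders sum to 4 (valence 4) → 0 H
  atom 10: O, bond orders sum to 2 (valence 2) → 0 H
  atom 11: N, bond orders sum to 1 (valence 3) → 2 H
  atom 12: C, bond orders sum to 2 (valence 4) → 2 H
  atom 13: C, bond orders sum to 2 (valence 4) → 2 H
  atom 14: C, bond orders sum to 3 (valence 4) → 1 H
  atom 15: N, bond orders sum to 1 (valence 3) → 2 H
  atom 16: C, bond orders sum to 3 (valence 4) → 1 H
  atom 17: C, bond orders sum to 4 (valence 4) → 0 H
  atom 18: O, bond orders sum to 1 (valence 2) → 1 H
  atom 19: O, bond orders sum to 2 (valence 2) → 0 H
  atom 20: C, bond orders sum to 4 (valence 4) → 0 H
  atom 21: O, bond orders sum to 2 (valence 2) → 0 H
  atom 22: C, bond orders sum to 2 (valence 4) → 2 H
  atom 23: C, bond orders sum to 2 (valence 4) → 2 H
  atom 24: C, bond orders sum to 3 (valence 4) → 1 H
  atom 25: C, bond orders sum to 1 (valence 4) → 3 H
  atom 26: O, bond orders sum to 2 (valence 2) → 0 H
  atom 27: C, bond orders sum to 1 (valence 4) → 3 H
Totals → C:17, H:29, Cl:1, N:2, O:7.

C17H29ClN2O7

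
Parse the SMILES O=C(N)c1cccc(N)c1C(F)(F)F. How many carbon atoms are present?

Count every carbon token in the SMILES (each C, including those in ring-closure positions and inside branches).
Carbon count: 8.

8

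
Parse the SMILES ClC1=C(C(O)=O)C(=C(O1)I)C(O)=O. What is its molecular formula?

C6H2ClIO5

Walk through each heavy atom and fill implicit hydrogens from standard valence (C 4, N 3, O 2, S 2, halogen 1):
  atom 1: Cl (halogen, monovalent) → 0 H
  atom 2: C, bond orders sum to 4 (valence 4) → 0 H
  atom 3: C, bond orders sum to 4 (valence 4) → 0 H
  atom 4: C, bond orders sum to 4 (valence 4) → 0 H
  atom 5: O, bond orders sum to 1 (valence 2) → 1 H
  atom 6: O, bond orders sum to 2 (valence 2) → 0 H
  atom 7: C, bond orders sum to 4 (valence 4) → 0 H
  atom 8: C, bond orders sum to 4 (valence 4) → 0 H
  atom 9: O, bond orders sum to 2 (valence 2) → 0 H
  atom 10: I (halogen, monovalent) → 0 H
  atom 11: C, bond orders sum to 4 (valence 4) → 0 H
  atom 12: O, bond orders sum to 1 (valence 2) → 1 H
  atom 13: O, bond orders sum to 2 (valence 2) → 0 H
Totals → C:6, H:2, Cl:1, I:1, O:5.
In Hill order: C6H2ClIO5.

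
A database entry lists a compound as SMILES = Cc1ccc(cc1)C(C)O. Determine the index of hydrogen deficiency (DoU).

4

Molecular formula: C9H12O.
DoU = (2C + 2 + N − H − X) / 2, where X is the halogen count and O/S are ignored.
    = (2·9 + 2 + 0 − 12 − 0) / 2 = 8 / 2 = 4.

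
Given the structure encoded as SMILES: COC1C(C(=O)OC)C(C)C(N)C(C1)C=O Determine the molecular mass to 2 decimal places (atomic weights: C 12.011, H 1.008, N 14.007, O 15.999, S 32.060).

First, the molecular formula is C11H19NO4 (counting implicit H from valence).
  C: 11 × 12.011 = 132.121
  H: 19 × 1.008 = 19.152
  N: 1 × 14.007 = 14.007
  O: 4 × 15.999 = 63.996
Sum: 11×12.011 + 19×1.008 + 1×14.007 + 4×15.999 = 229.276 → 229.28 g/mol.

229.28 g/mol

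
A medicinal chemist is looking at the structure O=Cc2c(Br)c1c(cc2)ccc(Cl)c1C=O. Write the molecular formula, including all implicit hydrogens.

C12H6BrClO2

Walk through each heavy atom and fill implicit hydrogens from standard valence (C 4, N 3, O 2, S 2, halogen 1); for lowercase aromatic atoms, an aromatic c carries 1 H when it has two neighbours and 0 H with three, and aromatic n carries 0 H:
  atom 1: O, bond orders sum to 2 (valence 2) → 0 H
  atom 2: C, bond orders sum to 3 (valence 4) → 1 H
  atom 3: aromatic c, 3 neighbours → 0 H
  atom 4: aromatic c, 3 neighbours → 0 H
  atom 5: Br (halogen, monovalent) → 0 H
  atom 6: aromatic c, 3 neighbours → 0 H
  atom 7: aromatic c, 3 neighbours → 0 H
  atom 8: aromatic c, 2 neighbours → 1 H
  atom 9: aromatic c, 2 neighbours → 1 H
  atom 10: aromatic c, 2 neighbours → 1 H
  atom 11: aromatic c, 2 neighbours → 1 H
  atom 12: aromatic c, 3 neighbours → 0 H
  atom 13: Cl (halogen, monovalent) → 0 H
  atom 14: aromatic c, 3 neighbours → 0 H
  atom 15: C, bond orders sum to 3 (valence 4) → 1 H
  atom 16: O, bond orders sum to 2 (valence 2) → 0 H
Totals → C:12, H:6, Br:1, Cl:1, O:2.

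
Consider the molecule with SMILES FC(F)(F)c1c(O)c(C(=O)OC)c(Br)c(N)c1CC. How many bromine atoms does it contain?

Scan the SMILES for Br atoms (remember two-letter symbols like Cl and Br are single atoms).
Bromine count: 1.

1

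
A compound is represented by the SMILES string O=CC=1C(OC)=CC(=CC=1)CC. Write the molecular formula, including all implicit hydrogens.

Walk through each heavy atom and fill implicit hydrogens from standard valence (C 4, N 3, O 2, S 2, halogen 1):
  atom 1: O, bond orders sum to 2 (valence 2) → 0 H
  atom 2: C, bond orders sum to 3 (valence 4) → 1 H
  atom 3: C, bond orders sum to 4 (valence 4) → 0 H
  atom 4: C, bond orders sum to 4 (valence 4) → 0 H
  atom 5: O, bond orders sum to 2 (valence 2) → 0 H
  atom 6: C, bond orders sum to 1 (valence 4) → 3 H
  atom 7: C, bond orders sum to 3 (valence 4) → 1 H
  atom 8: C, bond orders sum to 4 (valence 4) → 0 H
  atom 9: C, bond orders sum to 3 (valence 4) → 1 H
  atom 10: C, bond orders sum to 3 (valence 4) → 1 H
  atom 11: C, bond orders sum to 2 (valence 4) → 2 H
  atom 12: C, bond orders sum to 1 (valence 4) → 3 H
Totals → C:10, H:12, O:2.

C10H12O2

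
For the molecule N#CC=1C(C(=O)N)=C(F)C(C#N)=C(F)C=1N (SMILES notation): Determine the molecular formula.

C9H4F2N4O

Walk through each heavy atom and fill implicit hydrogens from standard valence (C 4, N 3, O 2, S 2, halogen 1):
  atom 1: N, bond orders sum to 3 (valence 3) → 0 H
  atom 2: C, bond orders sum to 4 (valence 4) → 0 H
  atom 3: C, bond orders sum to 4 (valence 4) → 0 H
  atom 4: C, bond orders sum to 4 (valence 4) → 0 H
  atom 5: C, bond orders sum to 4 (valence 4) → 0 H
  atom 6: O, bond orders sum to 2 (valence 2) → 0 H
  atom 7: N, bond orders sum to 1 (valence 3) → 2 H
  atom 8: C, bond orders sum to 4 (valence 4) → 0 H
  atom 9: F (halogen, monovalent) → 0 H
  atom 10: C, bond orders sum to 4 (valence 4) → 0 H
  atom 11: C, bond orders sum to 4 (valence 4) → 0 H
  atom 12: N, bond orders sum to 3 (valence 3) → 0 H
  atom 13: C, bond orders sum to 4 (valence 4) → 0 H
  atom 14: F (halogen, monovalent) → 0 H
  atom 15: C, bond orders sum to 4 (valence 4) → 0 H
  atom 16: N, bond orders sum to 1 (valence 3) → 2 H
Totals → C:9, H:4, F:2, N:4, O:1.
In Hill order: C9H4F2N4O.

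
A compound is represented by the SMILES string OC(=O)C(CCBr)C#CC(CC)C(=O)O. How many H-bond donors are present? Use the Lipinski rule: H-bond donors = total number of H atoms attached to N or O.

Donors: find every N or O and count the H atoms it carries.
  atom 1 (O): bond orders sum to 1 → 1 H
  atom 3 (O): bond orders sum to 2 → 0 H
  atom 14 (O): bond orders sum to 2 → 0 H
  atom 15 (O): bond orders sum to 1 → 1 H
Lipinski HBD = 2.

2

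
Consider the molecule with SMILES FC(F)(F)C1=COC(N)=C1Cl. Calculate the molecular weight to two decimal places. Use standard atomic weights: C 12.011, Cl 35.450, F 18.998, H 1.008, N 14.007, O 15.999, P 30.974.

185.53 g/mol

First, the molecular formula is C5H3ClF3NO (counting implicit H from valence).
  C: 5 × 12.011 = 60.055
  Cl: 1 × 35.450 = 35.450
  F: 3 × 18.998 = 56.994
  H: 3 × 1.008 = 3.024
  N: 1 × 14.007 = 14.007
  O: 1 × 15.999 = 15.999
Sum: 5×12.011 + 1×35.450 + 3×18.998 + 3×1.008 + 1×14.007 + 1×15.999 = 185.529 → 185.53 g/mol.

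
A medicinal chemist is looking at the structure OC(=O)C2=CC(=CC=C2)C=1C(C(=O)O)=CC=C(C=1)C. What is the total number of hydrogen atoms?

12

Walk through each heavy atom and fill implicit hydrogens from standard valence (C 4, N 3, O 2, S 2, halogen 1):
  atom 1: O, bond orders sum to 1 (valence 2) → 1 H
  atom 2: C, bond orders sum to 4 (valence 4) → 0 H
  atom 3: O, bond orders sum to 2 (valence 2) → 0 H
  atom 4: C, bond orders sum to 4 (valence 4) → 0 H
  atom 5: C, bond orders sum to 3 (valence 4) → 1 H
  atom 6: C, bond orders sum to 4 (valence 4) → 0 H
  atom 7: C, bond orders sum to 3 (valence 4) → 1 H
  atom 8: C, bond orders sum to 3 (valence 4) → 1 H
  atom 9: C, bond orders sum to 3 (valence 4) → 1 H
  atom 10: C, bond orders sum to 4 (valence 4) → 0 H
  atom 11: C, bond orders sum to 4 (valence 4) → 0 H
  atom 12: C, bond orders sum to 4 (valence 4) → 0 H
  atom 13: O, bond orders sum to 2 (valence 2) → 0 H
  atom 14: O, bond orders sum to 1 (valence 2) → 1 H
  atom 15: C, bond orders sum to 3 (valence 4) → 1 H
  atom 16: C, bond orders sum to 3 (valence 4) → 1 H
  atom 17: C, bond orders sum to 4 (valence 4) → 0 H
  atom 18: C, bond orders sum to 3 (valence 4) → 1 H
  atom 19: C, bond orders sum to 1 (valence 4) → 3 H
Total hydrogens: 12.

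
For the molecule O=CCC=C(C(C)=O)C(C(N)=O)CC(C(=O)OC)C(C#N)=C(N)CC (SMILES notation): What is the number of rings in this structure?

In SMILES, each pair of matching ring-closure digits denotes one ring-closing bond; the number of such bonds equals the number of independent rings.
Ring-closure bonds here: 0.

0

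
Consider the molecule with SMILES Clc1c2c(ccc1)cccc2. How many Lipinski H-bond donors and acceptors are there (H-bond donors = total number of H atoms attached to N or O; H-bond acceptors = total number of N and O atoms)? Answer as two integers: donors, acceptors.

Donors: find every N or O and count the H atoms it carries.
  (no N or O atoms present)
Lipinski HBD = 0.
Acceptors: N atoms = 0, O atoms = 0 → HBA = 0.

0, 0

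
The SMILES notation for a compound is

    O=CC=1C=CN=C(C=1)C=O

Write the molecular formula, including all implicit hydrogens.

Walk through each heavy atom and fill implicit hydrogens from standard valence (C 4, N 3, O 2, S 2, halogen 1):
  atom 1: O, bond orders sum to 2 (valence 2) → 0 H
  atom 2: C, bond orders sum to 3 (valence 4) → 1 H
  atom 3: C, bond orders sum to 4 (valence 4) → 0 H
  atom 4: C, bond orders sum to 3 (valence 4) → 1 H
  atom 5: C, bond orders sum to 3 (valence 4) → 1 H
  atom 6: N, bond orders sum to 3 (valence 3) → 0 H
  atom 7: C, bond orders sum to 4 (valence 4) → 0 H
  atom 8: C, bond orders sum to 3 (valence 4) → 1 H
  atom 9: C, bond orders sum to 3 (valence 4) → 1 H
  atom 10: O, bond orders sum to 2 (valence 2) → 0 H
Totals → C:7, H:5, N:1, O:2.
In Hill order: C7H5NO2.

C7H5NO2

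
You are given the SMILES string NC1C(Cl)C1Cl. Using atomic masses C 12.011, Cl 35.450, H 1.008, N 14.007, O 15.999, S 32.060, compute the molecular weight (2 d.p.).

First, the molecular formula is C3H5Cl2N (counting implicit H from valence).
  C: 3 × 12.011 = 36.033
  Cl: 2 × 35.450 = 70.900
  H: 5 × 1.008 = 5.040
  N: 1 × 14.007 = 14.007
Sum: 3×12.011 + 2×35.450 + 5×1.008 + 1×14.007 = 125.980 → 125.98 g/mol.

125.98 g/mol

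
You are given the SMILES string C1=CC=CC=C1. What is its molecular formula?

Walk through each heavy atom and fill implicit hydrogens from standard valence (C 4, N 3, O 2, S 2, halogen 1):
  atom 1: C, bond orders sum to 3 (valence 4) → 1 H
  atom 2: C, bond orders sum to 3 (valence 4) → 1 H
  atom 3: C, bond orders sum to 3 (valence 4) → 1 H
  atom 4: C, bond orders sum to 3 (valence 4) → 1 H
  atom 5: C, bond orders sum to 3 (valence 4) → 1 H
  atom 6: C, bond orders sum to 3 (valence 4) → 1 H
Totals → C:6, H:6.

C6H6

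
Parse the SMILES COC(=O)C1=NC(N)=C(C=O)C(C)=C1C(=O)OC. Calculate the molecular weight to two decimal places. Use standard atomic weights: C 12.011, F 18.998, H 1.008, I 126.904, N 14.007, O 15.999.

First, the molecular formula is C11H12N2O5 (counting implicit H from valence).
  C: 11 × 12.011 = 132.121
  H: 12 × 1.008 = 12.096
  N: 2 × 14.007 = 28.014
  O: 5 × 15.999 = 79.995
Sum: 11×12.011 + 12×1.008 + 2×14.007 + 5×15.999 = 252.226 → 252.23 g/mol.

252.23 g/mol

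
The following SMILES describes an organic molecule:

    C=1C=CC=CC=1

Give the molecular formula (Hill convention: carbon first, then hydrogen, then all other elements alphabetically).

C6H6

Walk through each heavy atom and fill implicit hydrogens from standard valence (C 4, N 3, O 2, S 2, halogen 1):
  atom 1: C, bond orders sum to 3 (valence 4) → 1 H
  atom 2: C, bond orders sum to 3 (valence 4) → 1 H
  atom 3: C, bond orders sum to 3 (valence 4) → 1 H
  atom 4: C, bond orders sum to 3 (valence 4) → 1 H
  atom 5: C, bond orders sum to 3 (valence 4) → 1 H
  atom 6: C, bond orders sum to 3 (valence 4) → 1 H
Totals → C:6, H:6.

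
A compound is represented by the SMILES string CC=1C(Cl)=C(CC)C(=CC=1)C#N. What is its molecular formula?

Walk through each heavy atom and fill implicit hydrogens from standard valence (C 4, N 3, O 2, S 2, halogen 1):
  atom 1: C, bond orders sum to 1 (valence 4) → 3 H
  atom 2: C, bond orders sum to 4 (valence 4) → 0 H
  atom 3: C, bond orders sum to 4 (valence 4) → 0 H
  atom 4: Cl (halogen, monovalent) → 0 H
  atom 5: C, bond orders sum to 4 (valence 4) → 0 H
  atom 6: C, bond orders sum to 2 (valence 4) → 2 H
  atom 7: C, bond orders sum to 1 (valence 4) → 3 H
  atom 8: C, bond orders sum to 4 (valence 4) → 0 H
  atom 9: C, bond orders sum to 3 (valence 4) → 1 H
  atom 10: C, bond orders sum to 3 (valence 4) → 1 H
  atom 11: C, bond orders sum to 4 (valence 4) → 0 H
  atom 12: N, bond orders sum to 3 (valence 3) → 0 H
Totals → C:10, H:10, Cl:1, N:1.

C10H10ClN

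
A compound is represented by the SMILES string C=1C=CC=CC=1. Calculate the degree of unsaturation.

4

Degree of unsaturation = (number of rings) + (number of π bonds).
Ring closures in the SMILES: 1.
π bonds: 3 double bonds (each 1 DoU) → 3 DoU from unsaturation.
Total DoU = 1 + 3 = 4.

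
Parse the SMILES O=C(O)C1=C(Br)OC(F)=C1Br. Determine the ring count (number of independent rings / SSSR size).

1

In SMILES, each pair of matching ring-closure digits denotes one ring-closing bond; the number of such bonds equals the number of independent rings.
Ring-closure bonds here: 1.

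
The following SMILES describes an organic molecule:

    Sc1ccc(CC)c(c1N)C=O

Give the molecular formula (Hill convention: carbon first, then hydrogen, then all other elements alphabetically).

Walk through each heavy atom and fill implicit hydrogens from standard valence (C 4, N 3, O 2, S 2, halogen 1); for lowercase aromatic atoms, an aromatic c carries 1 H when it has two neighbours and 0 H with three, and aromatic n carries 0 H:
  atom 1: S, bond orders sum to 1 (valence 2) → 1 H
  atom 2: aromatic c, 3 neighbours → 0 H
  atom 3: aromatic c, 2 neighbours → 1 H
  atom 4: aromatic c, 2 neighbours → 1 H
  atom 5: aromatic c, 3 neighbours → 0 H
  atom 6: C, bond orders sum to 2 (valence 4) → 2 H
  atom 7: C, bond orders sum to 1 (valence 4) → 3 H
  atom 8: aromatic c, 3 neighbours → 0 H
  atom 9: aromatic c, 3 neighbours → 0 H
  atom 10: N, bond orders sum to 1 (valence 3) → 2 H
  atom 11: C, bond orders sum to 3 (valence 4) → 1 H
  atom 12: O, bond orders sum to 2 (valence 2) → 0 H
Totals → C:9, H:11, N:1, O:1, S:1.
In Hill order: C9H11NOS.

C9H11NOS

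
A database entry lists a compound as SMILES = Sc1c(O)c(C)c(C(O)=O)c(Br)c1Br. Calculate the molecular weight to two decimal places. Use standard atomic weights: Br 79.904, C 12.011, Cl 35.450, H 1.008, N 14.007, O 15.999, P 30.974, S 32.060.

First, the molecular formula is C8H6Br2O3S (counting implicit H from valence).
  Br: 2 × 79.904 = 159.808
  C: 8 × 12.011 = 96.088
  H: 6 × 1.008 = 6.048
  O: 3 × 15.999 = 47.997
  S: 1 × 32.060 = 32.060
Sum: 2×79.904 + 8×12.011 + 6×1.008 + 3×15.999 + 1×32.060 = 342.001 → 342.00 g/mol.

342.00 g/mol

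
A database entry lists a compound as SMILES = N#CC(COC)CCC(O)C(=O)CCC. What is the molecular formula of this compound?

C11H19NO3

Walk through each heavy atom and fill implicit hydrogens from standard valence (C 4, N 3, O 2, S 2, halogen 1):
  atom 1: N, bond orders sum to 3 (valence 3) → 0 H
  atom 2: C, bond orders sum to 4 (valence 4) → 0 H
  atom 3: C, bond orders sum to 3 (valence 4) → 1 H
  atom 4: C, bond orders sum to 2 (valence 4) → 2 H
  atom 5: O, bond orders sum to 2 (valence 2) → 0 H
  atom 6: C, bond orders sum to 1 (valence 4) → 3 H
  atom 7: C, bond orders sum to 2 (valence 4) → 2 H
  atom 8: C, bond orders sum to 2 (valence 4) → 2 H
  atom 9: C, bond orders sum to 3 (valence 4) → 1 H
  atom 10: O, bond orders sum to 1 (valence 2) → 1 H
  atom 11: C, bond orders sum to 4 (valence 4) → 0 H
  atom 12: O, bond orders sum to 2 (valence 2) → 0 H
  atom 13: C, bond orders sum to 2 (valence 4) → 2 H
  atom 14: C, bond orders sum to 2 (valence 4) → 2 H
  atom 15: C, bond orders sum to 1 (valence 4) → 3 H
Totals → C:11, H:19, N:1, O:3.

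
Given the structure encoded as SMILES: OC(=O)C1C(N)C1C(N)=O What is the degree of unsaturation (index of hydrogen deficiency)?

3

Degree of unsaturation = (number of rings) + (number of π bonds).
Ring closures in the SMILES: 1.
π bonds: 2 double bonds (each 1 DoU) → 2 DoU from unsaturation.
Total DoU = 1 + 2 = 3.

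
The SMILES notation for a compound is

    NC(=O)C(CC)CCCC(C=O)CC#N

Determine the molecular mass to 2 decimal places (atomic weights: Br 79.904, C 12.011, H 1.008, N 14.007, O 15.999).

First, the molecular formula is C11H18N2O2 (counting implicit H from valence).
  C: 11 × 12.011 = 132.121
  H: 18 × 1.008 = 18.144
  N: 2 × 14.007 = 28.014
  O: 2 × 15.999 = 31.998
Sum: 11×12.011 + 18×1.008 + 2×14.007 + 2×15.999 = 210.277 → 210.28 g/mol.

210.28 g/mol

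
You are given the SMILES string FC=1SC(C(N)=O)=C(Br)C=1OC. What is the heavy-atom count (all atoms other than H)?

12

Every atom symbol written in the SMILES (organic subset) is one heavy atom; implicit H are not written.
Heavy atoms by element → Br:1, C:6, F:1, N:1, O:2, S:1.
Total: 12.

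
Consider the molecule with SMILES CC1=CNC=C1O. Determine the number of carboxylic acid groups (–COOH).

0

Scan the SMILES for the carboxylic acid motif — none present.
Groups that are present: 1 hydroxyl.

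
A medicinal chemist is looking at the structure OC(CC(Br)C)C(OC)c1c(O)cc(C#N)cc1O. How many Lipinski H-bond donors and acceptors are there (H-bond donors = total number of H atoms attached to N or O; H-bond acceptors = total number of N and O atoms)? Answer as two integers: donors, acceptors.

3, 5

Donors: find every N or O and count the H atoms it carries.
  atom 1 (O): bond orders sum to 1 → 1 H
  atom 8 (O): bond orders sum to 2 → 0 H
  atom 12 (O): bond orders sum to 1 → 1 H
  atom 16 (N): bond orders sum to 3 → 0 H
  atom 19 (O): bond orders sum to 1 → 1 H
Lipinski HBD = 3.
Acceptors: N atoms = 1, O atoms = 4 → HBA = 5.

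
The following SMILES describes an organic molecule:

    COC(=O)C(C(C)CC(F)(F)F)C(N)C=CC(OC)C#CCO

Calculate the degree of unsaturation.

Degree of unsaturation = (number of rings) + (number of π bonds).
Ring closures in the SMILES: 0.
π bonds: 2 double bonds (each 1 DoU), 1 triple bond (each 2 DoU) → 4 DoU from unsaturation.
Total DoU = 0 + 4 = 4.

4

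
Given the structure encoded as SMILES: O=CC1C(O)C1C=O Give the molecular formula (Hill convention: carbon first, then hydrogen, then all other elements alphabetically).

C5H6O3

Walk through each heavy atom and fill implicit hydrogens from standard valence (C 4, N 3, O 2, S 2, halogen 1):
  atom 1: O, bond orders sum to 2 (valence 2) → 0 H
  atom 2: C, bond orders sum to 3 (valence 4) → 1 H
  atom 3: C, bond orders sum to 3 (valence 4) → 1 H
  atom 4: C, bond orders sum to 3 (valence 4) → 1 H
  atom 5: O, bond orders sum to 1 (valence 2) → 1 H
  atom 6: C, bond orders sum to 3 (valence 4) → 1 H
  atom 7: C, bond orders sum to 3 (valence 4) → 1 H
  atom 8: O, bond orders sum to 2 (valence 2) → 0 H
Totals → C:5, H:6, O:3.
In Hill order: C5H6O3.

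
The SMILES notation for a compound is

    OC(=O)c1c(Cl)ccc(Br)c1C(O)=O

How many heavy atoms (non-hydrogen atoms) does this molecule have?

14

Every atom symbol written in the SMILES (organic subset) is one heavy atom; implicit H are not written.
Heavy atoms by element → Br:1, C:8, Cl:1, O:4.
Total: 14.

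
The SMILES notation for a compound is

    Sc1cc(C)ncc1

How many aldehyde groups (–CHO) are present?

0

Scan the SMILES for the aldehyde motif — none present.
Groups that are present: 1 thiol.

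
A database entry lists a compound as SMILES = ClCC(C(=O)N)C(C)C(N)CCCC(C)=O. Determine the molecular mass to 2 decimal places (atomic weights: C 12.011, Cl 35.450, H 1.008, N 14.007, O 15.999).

248.75 g/mol

First, the molecular formula is C11H21ClN2O2 (counting implicit H from valence).
  C: 11 × 12.011 = 132.121
  Cl: 1 × 35.450 = 35.450
  H: 21 × 1.008 = 21.168
  N: 2 × 14.007 = 28.014
  O: 2 × 15.999 = 31.998
Sum: 11×12.011 + 1×35.450 + 21×1.008 + 2×14.007 + 2×15.999 = 248.751 → 248.75 g/mol.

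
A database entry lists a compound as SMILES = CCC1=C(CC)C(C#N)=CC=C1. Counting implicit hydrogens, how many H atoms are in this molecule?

Walk through each heavy atom and fill implicit hydrogens from standard valence (C 4, N 3, O 2, S 2, halogen 1):
  atom 1: C, bond orders sum to 1 (valence 4) → 3 H
  atom 2: C, bond orders sum to 2 (valence 4) → 2 H
  atom 3: C, bond orders sum to 4 (valence 4) → 0 H
  atom 4: C, bond orders sum to 4 (valence 4) → 0 H
  atom 5: C, bond orders sum to 2 (valence 4) → 2 H
  atom 6: C, bond orders sum to 1 (valence 4) → 3 H
  atom 7: C, bond orders sum to 4 (valence 4) → 0 H
  atom 8: C, bond orders sum to 4 (valence 4) → 0 H
  atom 9: N, bond orders sum to 3 (valence 3) → 0 H
  atom 10: C, bond orders sum to 3 (valence 4) → 1 H
  atom 11: C, bond orders sum to 3 (valence 4) → 1 H
  atom 12: C, bond orders sum to 3 (valence 4) → 1 H
Total hydrogens: 13.

13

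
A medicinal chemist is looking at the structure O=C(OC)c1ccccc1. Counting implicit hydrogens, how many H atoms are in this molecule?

8

Walk through each heavy atom and fill implicit hydrogens from standard valence (C 4, N 3, O 2, S 2, halogen 1); for lowercase aromatic atoms, an aromatic c carries 1 H when it has two neighbours and 0 H with three, and aromatic n carries 0 H:
  atom 1: O, bond orders sum to 2 (valence 2) → 0 H
  atom 2: C, bond orders sum to 4 (valence 4) → 0 H
  atom 3: O, bond orders sum to 2 (valence 2) → 0 H
  atom 4: C, bond orders sum to 1 (valence 4) → 3 H
  atom 5: aromatic c, 3 neighbours → 0 H
  atom 6: aromatic c, 2 neighbours → 1 H
  atom 7: aromatic c, 2 neighbours → 1 H
  atom 8: aromatic c, 2 neighbours → 1 H
  atom 9: aromatic c, 2 neighbours → 1 H
  atom 10: aromatic c, 2 neighbours → 1 H
Total hydrogens: 8.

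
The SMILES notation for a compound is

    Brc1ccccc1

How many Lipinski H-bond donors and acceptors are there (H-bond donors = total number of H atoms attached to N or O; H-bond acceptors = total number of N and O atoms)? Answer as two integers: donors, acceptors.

0, 0

Donors: find every N or O and count the H atoms it carries.
  (no N or O atoms present)
Lipinski HBD = 0.
Acceptors: N atoms = 0, O atoms = 0 → HBA = 0.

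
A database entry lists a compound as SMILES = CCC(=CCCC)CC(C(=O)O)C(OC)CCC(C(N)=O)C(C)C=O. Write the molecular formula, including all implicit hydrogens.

Walk through each heavy atom and fill implicit hydrogens from standard valence (C 4, N 3, O 2, S 2, halogen 1):
  atom 1: C, bond orders sum to 1 (valence 4) → 3 H
  atom 2: C, bond orders sum to 2 (valence 4) → 2 H
  atom 3: C, bond orders sum to 4 (valence 4) → 0 H
  atom 4: C, bond orders sum to 3 (valence 4) → 1 H
  atom 5: C, bond orders sum to 2 (valence 4) → 2 H
  atom 6: C, bond orders sum to 2 (valence 4) → 2 H
  atom 7: C, bond orders sum to 1 (valence 4) → 3 H
  atom 8: C, bond orders sum to 2 (valence 4) → 2 H
  atom 9: C, bond orders sum to 3 (valence 4) → 1 H
  atom 10: C, bond orders sum to 4 (valence 4) → 0 H
  atom 11: O, bond orders sum to 2 (valence 2) → 0 H
  atom 12: O, bond orders sum to 1 (valence 2) → 1 H
  atom 13: C, bond orders sum to 3 (valence 4) → 1 H
  atom 14: O, bond orders sum to 2 (valence 2) → 0 H
  atom 15: C, bond orders sum to 1 (valence 4) → 3 H
  atom 16: C, bond orders sum to 2 (valence 4) → 2 H
  atom 17: C, bond orders sum to 2 (valence 4) → 2 H
  atom 18: C, bond orders sum to 3 (valence 4) → 1 H
  atom 19: C, bond orders sum to 4 (valence 4) → 0 H
  atom 20: N, bond orders sum to 1 (valence 3) → 2 H
  atom 21: O, bond orders sum to 2 (valence 2) → 0 H
  atom 22: C, bond orders sum to 3 (valence 4) → 1 H
  atom 23: C, bond orders sum to 1 (valence 4) → 3 H
  atom 24: C, bond orders sum to 3 (valence 4) → 1 H
  atom 25: O, bond orders sum to 2 (valence 2) → 0 H
Totals → C:19, H:33, N:1, O:5.
In Hill order: C19H33NO5.

C19H33NO5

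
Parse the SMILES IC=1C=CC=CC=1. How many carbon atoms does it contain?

6

Count every carbon token in the SMILES (each C, including those in ring-closure positions and inside branches).
Carbon count: 6.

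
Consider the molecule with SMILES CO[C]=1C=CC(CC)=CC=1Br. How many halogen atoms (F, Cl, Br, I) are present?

1

Halogen atoms appear at heavy-atom position 11 (1×Br).
Other groups present: 1 ether.
Halogen count: 1.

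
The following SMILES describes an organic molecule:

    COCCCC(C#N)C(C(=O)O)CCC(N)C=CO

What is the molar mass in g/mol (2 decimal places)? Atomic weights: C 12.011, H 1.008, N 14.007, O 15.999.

First, the molecular formula is C13H22N2O4 (counting implicit H from valence).
  C: 13 × 12.011 = 156.143
  H: 22 × 1.008 = 22.176
  N: 2 × 14.007 = 28.014
  O: 4 × 15.999 = 63.996
Sum: 13×12.011 + 22×1.008 + 2×14.007 + 4×15.999 = 270.329 → 270.33 g/mol.

270.33 g/mol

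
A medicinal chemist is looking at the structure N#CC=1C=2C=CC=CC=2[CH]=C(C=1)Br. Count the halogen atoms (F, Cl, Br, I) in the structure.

1

Halogen atoms appear at heavy-atom position 13 (1×Br).
Other groups present: 1 nitrile.
Halogen count: 1.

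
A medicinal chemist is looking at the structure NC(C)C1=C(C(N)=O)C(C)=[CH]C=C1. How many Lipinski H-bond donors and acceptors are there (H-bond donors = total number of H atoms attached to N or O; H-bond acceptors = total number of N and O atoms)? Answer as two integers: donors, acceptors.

Donors: find every N or O and count the H atoms it carries.
  atom 1 (N): bond orders sum to 1 → 2 H
  atom 7 (N): bond orders sum to 1 → 2 H
  atom 8 (O): bond orders sum to 2 → 0 H
Lipinski HBD = 4.
Acceptors: N atoms = 2, O atoms = 1 → HBA = 3.

4, 3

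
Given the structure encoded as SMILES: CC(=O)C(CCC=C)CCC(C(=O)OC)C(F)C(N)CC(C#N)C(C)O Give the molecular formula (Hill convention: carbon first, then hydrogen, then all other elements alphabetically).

C19H31FN2O4

Walk through each heavy atom and fill implicit hydrogens from standard valence (C 4, N 3, O 2, S 2, halogen 1):
  atom 1: C, bond orders sum to 1 (valence 4) → 3 H
  atom 2: C, bond orders sum to 4 (valence 4) → 0 H
  atom 3: O, bond orders sum to 2 (valence 2) → 0 H
  atom 4: C, bond orders sum to 3 (valence 4) → 1 H
  atom 5: C, bond orders sum to 2 (valence 4) → 2 H
  atom 6: C, bond orders sum to 2 (valence 4) → 2 H
  atom 7: C, bond orders sum to 3 (valence 4) → 1 H
  atom 8: C, bond orders sum to 2 (valence 4) → 2 H
  atom 9: C, bond orders sum to 2 (valence 4) → 2 H
  atom 10: C, bond orders sum to 2 (valence 4) → 2 H
  atom 11: C, bond orders sum to 3 (valence 4) → 1 H
  atom 12: C, bond orders sum to 4 (valence 4) → 0 H
  atom 13: O, bond orders sum to 2 (valence 2) → 0 H
  atom 14: O, bond orders sum to 2 (valence 2) → 0 H
  atom 15: C, bond orders sum to 1 (valence 4) → 3 H
  atom 16: C, bond orders sum to 3 (valence 4) → 1 H
  atom 17: F (halogen, monovalent) → 0 H
  atom 18: C, bond orders sum to 3 (valence 4) → 1 H
  atom 19: N, bond orders sum to 1 (valence 3) → 2 H
  atom 20: C, bond orders sum to 2 (valence 4) → 2 H
  atom 21: C, bond orders sum to 3 (valence 4) → 1 H
  atom 22: C, bond orders sum to 4 (valence 4) → 0 H
  atom 23: N, bond orders sum to 3 (valence 3) → 0 H
  atom 24: C, bond orders sum to 3 (valence 4) → 1 H
  atom 25: C, bond orders sum to 1 (valence 4) → 3 H
  atom 26: O, bond orders sum to 1 (valence 2) → 1 H
Totals → C:19, H:31, F:1, N:2, O:4.
In Hill order: C19H31FN2O4.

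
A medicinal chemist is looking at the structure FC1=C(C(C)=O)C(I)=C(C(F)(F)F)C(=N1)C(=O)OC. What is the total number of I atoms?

1

Scan the SMILES for I atoms (remember two-letter symbols like Cl and Br are single atoms).
Iodine count: 1.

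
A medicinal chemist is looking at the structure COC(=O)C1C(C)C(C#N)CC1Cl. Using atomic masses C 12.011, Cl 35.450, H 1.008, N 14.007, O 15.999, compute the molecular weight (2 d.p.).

201.65 g/mol

First, the molecular formula is C9H12ClNO2 (counting implicit H from valence).
  C: 9 × 12.011 = 108.099
  Cl: 1 × 35.450 = 35.450
  H: 12 × 1.008 = 12.096
  N: 1 × 14.007 = 14.007
  O: 2 × 15.999 = 31.998
Sum: 9×12.011 + 1×35.450 + 12×1.008 + 1×14.007 + 2×15.999 = 201.650 → 201.65 g/mol.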